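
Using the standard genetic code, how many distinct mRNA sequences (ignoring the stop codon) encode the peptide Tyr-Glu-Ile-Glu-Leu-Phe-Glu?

Tyr: 2 codons.
Glu: 2 codons.
Ile: 3 codons.
Glu: 2 codons.
Leu: 6 codons.
Phe: 2 codons.
Glu: 2 codons.
2 × 2 × 3 × 2 × 6 × 2 × 2 = 576.

576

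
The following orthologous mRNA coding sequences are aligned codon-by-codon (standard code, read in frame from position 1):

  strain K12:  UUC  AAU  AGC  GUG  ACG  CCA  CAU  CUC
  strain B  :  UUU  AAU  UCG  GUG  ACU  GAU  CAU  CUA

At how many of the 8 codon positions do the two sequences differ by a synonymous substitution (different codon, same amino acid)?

Codon 1: UUC Phe / UUU Phe — synonymous.
Codon 2: AAU Asn / AAU Asn — identical.
Codon 3: AGC Ser / UCG Ser — synonymous.
Codon 4: GUG Val / GUG Val — identical.
Codon 5: ACG Thr / ACU Thr — synonymous.
Codon 6: CCA Pro / GAU Asp — nonsynonymous.
Codon 7: CAU His / CAU His — identical.
Codon 8: CUC Leu / CUA Leu — synonymous.
Synonymous differences: 4.

4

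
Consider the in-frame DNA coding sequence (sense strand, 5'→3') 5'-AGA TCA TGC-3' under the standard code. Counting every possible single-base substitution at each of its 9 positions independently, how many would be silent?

Codon 1 (AGA, Arg): 2 synonymous substitutions.
Codon 2 (TCA, Ser): 3 synonymous substitutions.
Codon 3 (TGC, Cys): 1 synonymous substitution.
Total: 2 + 3 + 1 = 6.

6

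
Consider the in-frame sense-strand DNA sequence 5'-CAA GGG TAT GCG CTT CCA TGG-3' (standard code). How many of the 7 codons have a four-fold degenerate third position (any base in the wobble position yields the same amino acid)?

Codon 1 CAA (Gln): third position 2-fold.
Codon 2 GGG (Gly): third position 4-fold.
Codon 3 TAT (Tyr): third position 2-fold.
Codon 4 GCG (Ala): third position 4-fold.
Codon 5 CTT (Leu): third position 4-fold.
Codon 6 CCA (Pro): third position 4-fold.
Codon 7 TGG (Trp): third position 1-fold.
Four-fold degenerate third positions: 4.

4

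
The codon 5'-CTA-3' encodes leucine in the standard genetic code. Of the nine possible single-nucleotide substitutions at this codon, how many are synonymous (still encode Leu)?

Position 1: TTA → 1 synonymous.
Position 2: none → 0 synonymous.
Position 3: CTT, CTC, CTG → 3 synonymous.
Total: 1 + 0 + 3 = 4.

4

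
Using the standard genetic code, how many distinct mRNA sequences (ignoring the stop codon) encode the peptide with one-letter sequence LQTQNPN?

Leu: 6 codons.
Gln: 2 codons.
Thr: 4 codons.
Gln: 2 codons.
Asn: 2 codons.
Pro: 4 codons.
Asn: 2 codons.
6 × 2 × 4 × 2 × 2 × 4 × 2 = 1536.

1536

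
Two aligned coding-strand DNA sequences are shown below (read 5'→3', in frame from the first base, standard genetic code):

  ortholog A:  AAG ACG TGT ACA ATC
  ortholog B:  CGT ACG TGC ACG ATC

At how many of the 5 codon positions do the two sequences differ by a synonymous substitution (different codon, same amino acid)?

2

Codon 1: AAG Lys / CGT Arg — nonsynonymous.
Codon 2: ACG Thr / ACG Thr — identical.
Codon 3: TGT Cys / TGC Cys — synonymous.
Codon 4: ACA Thr / ACG Thr — synonymous.
Codon 5: ATC Ile / ATC Ile — identical.
Synonymous differences: 2.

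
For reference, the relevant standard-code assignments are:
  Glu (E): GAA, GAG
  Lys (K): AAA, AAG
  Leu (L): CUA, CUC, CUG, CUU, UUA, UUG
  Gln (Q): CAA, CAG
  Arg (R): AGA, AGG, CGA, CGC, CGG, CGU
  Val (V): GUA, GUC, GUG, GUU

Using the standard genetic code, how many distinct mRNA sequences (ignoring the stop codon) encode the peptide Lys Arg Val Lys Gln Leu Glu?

2304

Lys: 2 codons.
Arg: 6 codons.
Val: 4 codons.
Lys: 2 codons.
Gln: 2 codons.
Leu: 6 codons.
Glu: 2 codons.
2 × 6 × 4 × 2 × 2 × 6 × 2 = 2304.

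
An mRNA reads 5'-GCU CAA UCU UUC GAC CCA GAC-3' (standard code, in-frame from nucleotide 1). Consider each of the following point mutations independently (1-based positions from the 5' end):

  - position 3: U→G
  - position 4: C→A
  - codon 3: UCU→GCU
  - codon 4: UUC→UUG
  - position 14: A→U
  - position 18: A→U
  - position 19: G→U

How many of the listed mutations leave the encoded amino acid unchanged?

Codon 1: GCU (Ala) → GCG (Ala) — synonymous.
Codon 2: CAA (Gln) → AAA (Lys) — missense.
Codon 3: UCU (Ser) → GCU (Ala) — missense.
Codon 4: UUC (Phe) → UUG (Leu) — missense.
Codon 5: GAC (Asp) → GUC (Val) — missense.
Codon 6: CCA (Pro) → CCU (Pro) — synonymous.
Codon 7: GAC (Asp) → UAC (Tyr) — missense.
Synonymous: 2 of 7.

2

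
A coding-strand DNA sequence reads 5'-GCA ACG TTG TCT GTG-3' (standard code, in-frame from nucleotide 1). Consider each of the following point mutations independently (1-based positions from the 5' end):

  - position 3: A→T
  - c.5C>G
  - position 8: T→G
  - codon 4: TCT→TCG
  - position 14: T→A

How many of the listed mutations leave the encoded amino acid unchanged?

2

Codon 1: GCA (Ala) → GCT (Ala) — synonymous.
Codon 2: ACG (Thr) → AGG (Arg) — missense.
Codon 3: TTG (Leu) → TGG (Trp) — missense.
Codon 4: TCT (Ser) → TCG (Ser) — synonymous.
Codon 5: GTG (Val) → GAG (Glu) — missense.
Synonymous: 2 of 5.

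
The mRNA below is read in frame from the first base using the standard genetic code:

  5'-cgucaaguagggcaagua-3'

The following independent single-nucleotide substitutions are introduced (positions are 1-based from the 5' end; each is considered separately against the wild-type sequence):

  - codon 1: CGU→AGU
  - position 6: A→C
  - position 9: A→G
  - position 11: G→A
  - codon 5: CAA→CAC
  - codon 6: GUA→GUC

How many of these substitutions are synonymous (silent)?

Codon 1: CGU (Arg) → AGU (Ser) — missense.
Codon 2: CAA (Gln) → CAC (His) — missense.
Codon 3: GUA (Val) → GUG (Val) — synonymous.
Codon 4: GGG (Gly) → GAG (Glu) — missense.
Codon 5: CAA (Gln) → CAC (His) — missense.
Codon 6: GUA (Val) → GUC (Val) — synonymous.
Synonymous: 2 of 6.

2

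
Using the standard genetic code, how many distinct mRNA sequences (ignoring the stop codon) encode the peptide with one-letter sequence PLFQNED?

768

Pro: 4 codons.
Leu: 6 codons.
Phe: 2 codons.
Gln: 2 codons.
Asn: 2 codons.
Glu: 2 codons.
Asp: 2 codons.
4 × 6 × 2 × 2 × 2 × 2 × 2 = 768.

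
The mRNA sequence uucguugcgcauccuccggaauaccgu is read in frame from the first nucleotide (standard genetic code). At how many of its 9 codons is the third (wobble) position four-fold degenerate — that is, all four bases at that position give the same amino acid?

5

Codon 1 UUC (Phe): third position 2-fold.
Codon 2 GUU (Val): third position 4-fold.
Codon 3 GCG (Ala): third position 4-fold.
Codon 4 CAU (His): third position 2-fold.
Codon 5 CCU (Pro): third position 4-fold.
Codon 6 CCG (Pro): third position 4-fold.
Codon 7 GAA (Glu): third position 2-fold.
Codon 8 UAC (Tyr): third position 2-fold.
Codon 9 CGU (Arg): third position 4-fold.
Four-fold degenerate third positions: 5.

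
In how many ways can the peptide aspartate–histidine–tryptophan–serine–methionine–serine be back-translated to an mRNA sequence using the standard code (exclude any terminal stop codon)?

144

Asp: 2 codons.
His: 2 codons.
Trp: 1 codon.
Ser: 6 codons.
Met: 1 codon.
Ser: 6 codons.
2 × 2 × 1 × 6 × 1 × 6 = 144.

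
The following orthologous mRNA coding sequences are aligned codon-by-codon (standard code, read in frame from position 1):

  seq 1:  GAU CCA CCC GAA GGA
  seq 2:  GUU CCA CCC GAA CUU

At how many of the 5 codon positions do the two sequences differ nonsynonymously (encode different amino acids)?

Codon 1: GAU Asp / GUU Val — nonsynonymous.
Codon 2: CCA Pro / CCA Pro — identical.
Codon 3: CCC Pro / CCC Pro — identical.
Codon 4: GAA Glu / GAA Glu — identical.
Codon 5: GGA Gly / CUU Leu — nonsynonymous.
Nonsynonymous differences: 2.

2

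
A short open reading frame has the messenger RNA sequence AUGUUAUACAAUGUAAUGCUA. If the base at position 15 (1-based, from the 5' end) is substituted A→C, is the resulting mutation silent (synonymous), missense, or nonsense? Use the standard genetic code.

silent

Position 15 falls in codon 5: GUA → Val.
After the substitution the codon is GUC → Val.
Both encode Val, so the change is synonymous.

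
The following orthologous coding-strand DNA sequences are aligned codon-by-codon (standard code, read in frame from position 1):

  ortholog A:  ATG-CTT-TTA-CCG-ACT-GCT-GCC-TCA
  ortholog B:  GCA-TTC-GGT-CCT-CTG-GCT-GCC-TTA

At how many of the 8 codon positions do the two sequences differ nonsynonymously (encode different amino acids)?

5

Codon 1: ATG Met / GCA Ala — nonsynonymous.
Codon 2: CTT Leu / TTC Phe — nonsynonymous.
Codon 3: TTA Leu / GGT Gly — nonsynonymous.
Codon 4: CCG Pro / CCT Pro — synonymous.
Codon 5: ACT Thr / CTG Leu — nonsynonymous.
Codon 6: GCT Ala / GCT Ala — identical.
Codon 7: GCC Ala / GCC Ala — identical.
Codon 8: TCA Ser / TTA Leu — nonsynonymous.
Nonsynonymous differences: 5.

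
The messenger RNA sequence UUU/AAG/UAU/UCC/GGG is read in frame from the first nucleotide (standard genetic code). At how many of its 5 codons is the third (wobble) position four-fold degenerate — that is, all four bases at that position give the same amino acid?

2

Codon 1 UUU (Phe): third position 2-fold.
Codon 2 AAG (Lys): third position 2-fold.
Codon 3 UAU (Tyr): third position 2-fold.
Codon 4 UCC (Ser): third position 4-fold.
Codon 5 GGG (Gly): third position 4-fold.
Four-fold degenerate third positions: 2.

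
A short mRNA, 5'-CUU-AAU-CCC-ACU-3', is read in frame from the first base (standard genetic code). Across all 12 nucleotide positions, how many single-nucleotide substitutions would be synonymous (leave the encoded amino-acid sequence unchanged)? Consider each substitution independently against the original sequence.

10

Codon 1 (CUU, Leu): 3 synonymous substitutions.
Codon 2 (AAU, Asn): 1 synonymous substitution.
Codon 3 (CCC, Pro): 3 synonymous substitutions.
Codon 4 (ACU, Thr): 3 synonymous substitutions.
Total: 3 + 1 + 3 + 3 = 10.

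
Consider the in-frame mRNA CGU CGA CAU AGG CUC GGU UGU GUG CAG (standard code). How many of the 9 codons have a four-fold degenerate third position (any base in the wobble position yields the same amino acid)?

Codon 1 CGU (Arg): third position 4-fold.
Codon 2 CGA (Arg): third position 4-fold.
Codon 3 CAU (His): third position 2-fold.
Codon 4 AGG (Arg): third position 2-fold.
Codon 5 CUC (Leu): third position 4-fold.
Codon 6 GGU (Gly): third position 4-fold.
Codon 7 UGU (Cys): third position 2-fold.
Codon 8 GUG (Val): third position 4-fold.
Codon 9 CAG (Gln): third position 2-fold.
Four-fold degenerate third positions: 5.

5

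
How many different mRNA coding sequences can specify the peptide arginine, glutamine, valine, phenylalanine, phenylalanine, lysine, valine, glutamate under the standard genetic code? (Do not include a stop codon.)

Arg: 6 codons.
Gln: 2 codons.
Val: 4 codons.
Phe: 2 codons.
Phe: 2 codons.
Lys: 2 codons.
Val: 4 codons.
Glu: 2 codons.
6 × 2 × 4 × 2 × 2 × 2 × 4 × 2 = 3072.

3072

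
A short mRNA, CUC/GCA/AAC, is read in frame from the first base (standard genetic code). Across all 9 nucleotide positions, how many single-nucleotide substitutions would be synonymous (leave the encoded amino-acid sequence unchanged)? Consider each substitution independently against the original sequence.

7

Codon 1 (CUC, Leu): 3 synonymous substitutions.
Codon 2 (GCA, Ala): 3 synonymous substitutions.
Codon 3 (AAC, Asn): 1 synonymous substitution.
Total: 3 + 3 + 1 = 7.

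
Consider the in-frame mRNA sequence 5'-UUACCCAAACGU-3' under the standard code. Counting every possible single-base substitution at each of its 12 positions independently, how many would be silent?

9

Codon 1 (UUA, Leu): 2 synonymous substitutions.
Codon 2 (CCC, Pro): 3 synonymous substitutions.
Codon 3 (AAA, Lys): 1 synonymous substitution.
Codon 4 (CGU, Arg): 3 synonymous substitutions.
Total: 2 + 3 + 1 + 3 = 9.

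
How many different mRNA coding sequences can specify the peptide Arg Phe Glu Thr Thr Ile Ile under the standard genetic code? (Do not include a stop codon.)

Arg: 6 codons.
Phe: 2 codons.
Glu: 2 codons.
Thr: 4 codons.
Thr: 4 codons.
Ile: 3 codons.
Ile: 3 codons.
6 × 2 × 2 × 4 × 4 × 3 × 3 = 3456.

3456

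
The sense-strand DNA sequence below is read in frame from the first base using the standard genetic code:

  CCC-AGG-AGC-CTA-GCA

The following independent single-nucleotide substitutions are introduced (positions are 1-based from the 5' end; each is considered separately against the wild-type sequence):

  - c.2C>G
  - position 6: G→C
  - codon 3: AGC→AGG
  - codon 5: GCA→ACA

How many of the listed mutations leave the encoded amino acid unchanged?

0

Codon 1: CCC (Pro) → CGC (Arg) — missense.
Codon 2: AGG (Arg) → AGC (Ser) — missense.
Codon 3: AGC (Ser) → AGG (Arg) — missense.
Codon 5: GCA (Ala) → ACA (Thr) — missense.
Synonymous: 0 of 4.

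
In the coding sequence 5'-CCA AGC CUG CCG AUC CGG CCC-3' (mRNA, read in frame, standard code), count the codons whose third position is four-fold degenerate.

Codon 1 CCA (Pro): third position 4-fold.
Codon 2 AGC (Ser): third position 2-fold.
Codon 3 CUG (Leu): third position 4-fold.
Codon 4 CCG (Pro): third position 4-fold.
Codon 5 AUC (Ile): third position 3-fold.
Codon 6 CGG (Arg): third position 4-fold.
Codon 7 CCC (Pro): third position 4-fold.
Four-fold degenerate third positions: 5.

5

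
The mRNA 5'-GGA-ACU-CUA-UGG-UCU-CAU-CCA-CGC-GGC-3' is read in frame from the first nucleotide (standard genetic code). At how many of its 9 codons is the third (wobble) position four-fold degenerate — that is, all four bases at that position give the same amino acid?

Codon 1 GGA (Gly): third position 4-fold.
Codon 2 ACU (Thr): third position 4-fold.
Codon 3 CUA (Leu): third position 4-fold.
Codon 4 UGG (Trp): third position 1-fold.
Codon 5 UCU (Ser): third position 4-fold.
Codon 6 CAU (His): third position 2-fold.
Codon 7 CCA (Pro): third position 4-fold.
Codon 8 CGC (Arg): third position 4-fold.
Codon 9 GGC (Gly): third position 4-fold.
Four-fold degenerate third positions: 7.

7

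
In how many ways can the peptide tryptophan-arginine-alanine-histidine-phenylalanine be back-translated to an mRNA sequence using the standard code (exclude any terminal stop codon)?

96

Trp: 1 codon.
Arg: 6 codons.
Ala: 4 codons.
His: 2 codons.
Phe: 2 codons.
1 × 6 × 4 × 2 × 2 = 96.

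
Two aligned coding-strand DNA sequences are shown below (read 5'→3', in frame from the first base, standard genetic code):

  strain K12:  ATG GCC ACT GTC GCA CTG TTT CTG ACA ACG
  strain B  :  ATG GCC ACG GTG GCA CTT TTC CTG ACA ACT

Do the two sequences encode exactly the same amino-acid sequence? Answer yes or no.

Codon 1: ATG Met / ATG Met — identical.
Codon 2: GCC Ala / GCC Ala — identical.
Codon 3: ACT Thr / ACG Thr — synonymous.
Codon 4: GTC Val / GTG Val — synonymous.
Codon 5: GCA Ala / GCA Ala — identical.
Codon 6: CTG Leu / CTT Leu — synonymous.
Codon 7: TTT Phe / TTC Phe — synonymous.
Codon 8: CTG Leu / CTG Leu — identical.
Codon 9: ACA Thr / ACA Thr — identical.
Codon 10: ACG Thr / ACT Thr — synonymous.
Nonsynonymous differences: 0 → same protein.

yes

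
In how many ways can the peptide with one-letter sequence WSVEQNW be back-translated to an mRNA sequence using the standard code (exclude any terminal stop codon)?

192

Trp: 1 codon.
Ser: 6 codons.
Val: 4 codons.
Glu: 2 codons.
Gln: 2 codons.
Asn: 2 codons.
Trp: 1 codon.
1 × 6 × 4 × 2 × 2 × 2 × 1 = 192.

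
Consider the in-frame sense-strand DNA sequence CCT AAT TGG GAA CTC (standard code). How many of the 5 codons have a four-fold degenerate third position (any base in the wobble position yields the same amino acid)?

Codon 1 CCT (Pro): third position 4-fold.
Codon 2 AAT (Asn): third position 2-fold.
Codon 3 TGG (Trp): third position 1-fold.
Codon 4 GAA (Glu): third position 2-fold.
Codon 5 CTC (Leu): third position 4-fold.
Four-fold degenerate third positions: 2.

2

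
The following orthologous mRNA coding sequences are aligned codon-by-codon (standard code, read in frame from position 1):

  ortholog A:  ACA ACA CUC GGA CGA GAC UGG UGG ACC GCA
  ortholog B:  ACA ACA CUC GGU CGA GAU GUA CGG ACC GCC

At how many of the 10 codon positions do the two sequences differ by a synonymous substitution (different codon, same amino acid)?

Codon 1: ACA Thr / ACA Thr — identical.
Codon 2: ACA Thr / ACA Thr — identical.
Codon 3: CUC Leu / CUC Leu — identical.
Codon 4: GGA Gly / GGU Gly — synonymous.
Codon 5: CGA Arg / CGA Arg — identical.
Codon 6: GAC Asp / GAU Asp — synonymous.
Codon 7: UGG Trp / GUA Val — nonsynonymous.
Codon 8: UGG Trp / CGG Arg — nonsynonymous.
Codon 9: ACC Thr / ACC Thr — identical.
Codon 10: GCA Ala / GCC Ala — synonymous.
Synonymous differences: 3.

3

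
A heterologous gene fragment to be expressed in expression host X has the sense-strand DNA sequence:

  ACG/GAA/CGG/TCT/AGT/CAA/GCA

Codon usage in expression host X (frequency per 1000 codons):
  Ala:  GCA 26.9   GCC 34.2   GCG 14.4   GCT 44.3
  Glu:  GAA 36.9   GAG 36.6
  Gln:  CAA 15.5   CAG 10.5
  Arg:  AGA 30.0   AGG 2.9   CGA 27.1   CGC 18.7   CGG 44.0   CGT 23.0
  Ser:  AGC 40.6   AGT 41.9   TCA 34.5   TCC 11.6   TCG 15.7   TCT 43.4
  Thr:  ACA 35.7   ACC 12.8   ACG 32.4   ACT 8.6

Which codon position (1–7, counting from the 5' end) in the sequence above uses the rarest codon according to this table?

Codon 1 ACG (Thr): 32.4 per 1000.
Codon 2 GAA (Glu): 36.9 per 1000.
Codon 3 CGG (Arg): 44.0 per 1000.
Codon 4 TCT (Ser): 43.4 per 1000.
Codon 5 AGT (Ser): 41.9 per 1000.
Codon 6 CAA (Gln): 15.5 per 1000.
Codon 7 GCA (Ala): 26.9 per 1000.
Lowest frequency is 15.5 at codon 6.

6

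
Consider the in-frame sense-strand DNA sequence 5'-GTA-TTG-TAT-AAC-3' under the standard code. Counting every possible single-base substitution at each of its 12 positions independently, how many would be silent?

Codon 1 (GTA, Val): 3 synonymous substitutions.
Codon 2 (TTG, Leu): 2 synonymous substitutions.
Codon 3 (TAT, Tyr): 1 synonymous substitution.
Codon 4 (AAC, Asn): 1 synonymous substitution.
Total: 3 + 2 + 1 + 1 = 7.

7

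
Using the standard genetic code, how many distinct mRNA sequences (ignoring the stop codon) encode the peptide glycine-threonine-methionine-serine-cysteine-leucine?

1152

Gly: 4 codons.
Thr: 4 codons.
Met: 1 codon.
Ser: 6 codons.
Cys: 2 codons.
Leu: 6 codons.
4 × 4 × 1 × 6 × 2 × 6 = 1152.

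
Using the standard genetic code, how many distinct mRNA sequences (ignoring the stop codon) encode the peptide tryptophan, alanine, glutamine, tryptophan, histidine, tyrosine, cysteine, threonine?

256

Trp: 1 codon.
Ala: 4 codons.
Gln: 2 codons.
Trp: 1 codon.
His: 2 codons.
Tyr: 2 codons.
Cys: 2 codons.
Thr: 4 codons.
1 × 4 × 2 × 1 × 2 × 2 × 2 × 4 = 256.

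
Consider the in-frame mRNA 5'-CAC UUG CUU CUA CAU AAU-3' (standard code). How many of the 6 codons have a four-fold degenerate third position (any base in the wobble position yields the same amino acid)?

2

Codon 1 CAC (His): third position 2-fold.
Codon 2 UUG (Leu): third position 2-fold.
Codon 3 CUU (Leu): third position 4-fold.
Codon 4 CUA (Leu): third position 4-fold.
Codon 5 CAU (His): third position 2-fold.
Codon 6 AAU (Asn): third position 2-fold.
Four-fold degenerate third positions: 2.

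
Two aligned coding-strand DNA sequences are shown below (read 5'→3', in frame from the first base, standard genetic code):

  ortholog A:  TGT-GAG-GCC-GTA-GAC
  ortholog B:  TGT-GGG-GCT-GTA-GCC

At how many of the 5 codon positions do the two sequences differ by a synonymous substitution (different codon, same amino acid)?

1

Codon 1: TGT Cys / TGT Cys — identical.
Codon 2: GAG Glu / GGG Gly — nonsynonymous.
Codon 3: GCC Ala / GCT Ala — synonymous.
Codon 4: GTA Val / GTA Val — identical.
Codon 5: GAC Asp / GCC Ala — nonsynonymous.
Synonymous differences: 1.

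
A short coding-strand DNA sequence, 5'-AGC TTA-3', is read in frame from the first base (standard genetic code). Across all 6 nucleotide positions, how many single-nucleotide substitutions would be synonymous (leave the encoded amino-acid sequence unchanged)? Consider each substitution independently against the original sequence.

Codon 1 (AGC, Ser): 1 synonymous substitution.
Codon 2 (TTA, Leu): 2 synonymous substitutions.
Total: 1 + 2 = 3.

3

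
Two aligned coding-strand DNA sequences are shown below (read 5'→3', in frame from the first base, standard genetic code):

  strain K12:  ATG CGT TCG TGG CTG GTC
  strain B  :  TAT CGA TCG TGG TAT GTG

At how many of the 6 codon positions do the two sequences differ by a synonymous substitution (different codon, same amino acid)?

Codon 1: ATG Met / TAT Tyr — nonsynonymous.
Codon 2: CGT Arg / CGA Arg — synonymous.
Codon 3: TCG Ser / TCG Ser — identical.
Codon 4: TGG Trp / TGG Trp — identical.
Codon 5: CTG Leu / TAT Tyr — nonsynonymous.
Codon 6: GTC Val / GTG Val — synonymous.
Synonymous differences: 2.

2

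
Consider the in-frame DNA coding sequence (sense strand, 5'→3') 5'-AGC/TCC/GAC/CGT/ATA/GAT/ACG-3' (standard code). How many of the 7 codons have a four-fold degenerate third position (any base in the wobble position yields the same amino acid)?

Codon 1 AGC (Ser): third position 2-fold.
Codon 2 TCC (Ser): third position 4-fold.
Codon 3 GAC (Asp): third position 2-fold.
Codon 4 CGT (Arg): third position 4-fold.
Codon 5 ATA (Ile): third position 3-fold.
Codon 6 GAT (Asp): third position 2-fold.
Codon 7 ACG (Thr): third position 4-fold.
Four-fold degenerate third positions: 3.

3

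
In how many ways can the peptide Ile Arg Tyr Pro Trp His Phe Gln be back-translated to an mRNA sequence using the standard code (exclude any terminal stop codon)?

Ile: 3 codons.
Arg: 6 codons.
Tyr: 2 codons.
Pro: 4 codons.
Trp: 1 codon.
His: 2 codons.
Phe: 2 codons.
Gln: 2 codons.
3 × 6 × 2 × 4 × 1 × 2 × 2 × 2 = 1152.

1152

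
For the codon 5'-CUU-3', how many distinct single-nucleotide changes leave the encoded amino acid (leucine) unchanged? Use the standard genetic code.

Position 1: none → 0 synonymous.
Position 2: none → 0 synonymous.
Position 3: CUC, CUA, CUG → 3 synonymous.
Total: 0 + 0 + 3 = 3.

3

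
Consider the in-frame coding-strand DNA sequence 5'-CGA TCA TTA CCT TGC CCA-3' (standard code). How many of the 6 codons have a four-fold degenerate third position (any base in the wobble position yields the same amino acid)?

Codon 1 CGA (Arg): third position 4-fold.
Codon 2 TCA (Ser): third position 4-fold.
Codon 3 TTA (Leu): third position 2-fold.
Codon 4 CCT (Pro): third position 4-fold.
Codon 5 TGC (Cys): third position 2-fold.
Codon 6 CCA (Pro): third position 4-fold.
Four-fold degenerate third positions: 4.

4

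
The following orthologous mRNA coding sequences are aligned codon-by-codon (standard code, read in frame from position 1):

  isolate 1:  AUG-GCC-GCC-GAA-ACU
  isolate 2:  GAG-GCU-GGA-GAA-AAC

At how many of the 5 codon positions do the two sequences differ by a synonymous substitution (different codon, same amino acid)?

1

Codon 1: AUG Met / GAG Glu — nonsynonymous.
Codon 2: GCC Ala / GCU Ala — synonymous.
Codon 3: GCC Ala / GGA Gly — nonsynonymous.
Codon 4: GAA Glu / GAA Glu — identical.
Codon 5: ACU Thr / AAC Asn — nonsynonymous.
Synonymous differences: 1.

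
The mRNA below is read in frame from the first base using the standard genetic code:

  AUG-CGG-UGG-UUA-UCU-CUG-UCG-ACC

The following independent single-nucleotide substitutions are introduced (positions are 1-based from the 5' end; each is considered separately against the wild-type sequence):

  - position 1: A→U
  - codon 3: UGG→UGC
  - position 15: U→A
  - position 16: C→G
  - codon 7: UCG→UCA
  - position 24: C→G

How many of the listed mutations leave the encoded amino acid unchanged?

Codon 1: AUG (Met) → UUG (Leu) — missense.
Codon 3: UGG (Trp) → UGC (Cys) — missense.
Codon 5: UCU (Ser) → UCA (Ser) — synonymous.
Codon 6: CUG (Leu) → GUG (Val) — missense.
Codon 7: UCG (Ser) → UCA (Ser) — synonymous.
Codon 8: ACC (Thr) → ACG (Thr) — synonymous.
Synonymous: 3 of 6.

3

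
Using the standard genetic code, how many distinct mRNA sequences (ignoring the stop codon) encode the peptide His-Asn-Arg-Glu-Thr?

His: 2 codons.
Asn: 2 codons.
Arg: 6 codons.
Glu: 2 codons.
Thr: 4 codons.
2 × 2 × 6 × 2 × 4 = 192.

192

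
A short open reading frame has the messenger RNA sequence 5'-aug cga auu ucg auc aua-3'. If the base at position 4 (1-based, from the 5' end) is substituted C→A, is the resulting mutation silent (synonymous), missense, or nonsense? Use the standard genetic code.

Position 4 falls in codon 2: CGA → Arg.
After the substitution the codon is AGA → Arg.
Both encode Arg, so the change is synonymous.

silent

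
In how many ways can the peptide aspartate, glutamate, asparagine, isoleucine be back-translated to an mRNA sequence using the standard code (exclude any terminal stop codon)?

Asp: 2 codons.
Glu: 2 codons.
Asn: 2 codons.
Ile: 3 codons.
2 × 2 × 2 × 3 = 24.

24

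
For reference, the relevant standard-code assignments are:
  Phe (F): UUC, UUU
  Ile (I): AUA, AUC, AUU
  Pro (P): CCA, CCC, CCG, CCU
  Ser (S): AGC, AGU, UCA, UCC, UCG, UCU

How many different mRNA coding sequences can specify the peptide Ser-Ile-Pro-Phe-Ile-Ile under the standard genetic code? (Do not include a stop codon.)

1296

Ser: 6 codons.
Ile: 3 codons.
Pro: 4 codons.
Phe: 2 codons.
Ile: 3 codons.
Ile: 3 codons.
6 × 3 × 4 × 2 × 3 × 3 = 1296.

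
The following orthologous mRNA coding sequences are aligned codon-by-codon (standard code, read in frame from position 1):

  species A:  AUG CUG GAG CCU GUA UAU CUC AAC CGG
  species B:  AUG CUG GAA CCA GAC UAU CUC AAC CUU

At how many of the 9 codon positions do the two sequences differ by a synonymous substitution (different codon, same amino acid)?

Codon 1: AUG Met / AUG Met — identical.
Codon 2: CUG Leu / CUG Leu — identical.
Codon 3: GAG Glu / GAA Glu — synonymous.
Codon 4: CCU Pro / CCA Pro — synonymous.
Codon 5: GUA Val / GAC Asp — nonsynonymous.
Codon 6: UAU Tyr / UAU Tyr — identical.
Codon 7: CUC Leu / CUC Leu — identical.
Codon 8: AAC Asn / AAC Asn — identical.
Codon 9: CGG Arg / CUU Leu — nonsynonymous.
Synonymous differences: 2.

2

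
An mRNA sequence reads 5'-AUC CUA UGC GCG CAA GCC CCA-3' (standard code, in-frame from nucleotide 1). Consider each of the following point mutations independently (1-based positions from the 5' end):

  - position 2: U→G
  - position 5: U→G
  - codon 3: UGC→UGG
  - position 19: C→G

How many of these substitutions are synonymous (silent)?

0

Codon 1: AUC (Ile) → AGC (Ser) — missense.
Codon 2: CUA (Leu) → CGA (Arg) — missense.
Codon 3: UGC (Cys) → UGG (Trp) — missense.
Codon 7: CCA (Pro) → GCA (Ala) — missense.
Synonymous: 0 of 4.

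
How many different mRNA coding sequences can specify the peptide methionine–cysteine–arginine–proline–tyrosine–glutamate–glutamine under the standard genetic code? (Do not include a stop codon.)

Met: 1 codon.
Cys: 2 codons.
Arg: 6 codons.
Pro: 4 codons.
Tyr: 2 codons.
Glu: 2 codons.
Gln: 2 codons.
1 × 2 × 6 × 4 × 2 × 2 × 2 = 384.

384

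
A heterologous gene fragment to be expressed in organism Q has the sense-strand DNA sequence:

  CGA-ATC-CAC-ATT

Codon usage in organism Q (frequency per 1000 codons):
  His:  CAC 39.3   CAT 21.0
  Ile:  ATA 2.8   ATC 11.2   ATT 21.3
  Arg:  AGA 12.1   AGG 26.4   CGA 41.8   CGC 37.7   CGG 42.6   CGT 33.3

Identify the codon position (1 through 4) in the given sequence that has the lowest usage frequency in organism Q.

2

Codon 1 CGA (Arg): 41.8 per 1000.
Codon 2 ATC (Ile): 11.2 per 1000.
Codon 3 CAC (His): 39.3 per 1000.
Codon 4 ATT (Ile): 21.3 per 1000.
Lowest frequency is 11.2 at codon 2.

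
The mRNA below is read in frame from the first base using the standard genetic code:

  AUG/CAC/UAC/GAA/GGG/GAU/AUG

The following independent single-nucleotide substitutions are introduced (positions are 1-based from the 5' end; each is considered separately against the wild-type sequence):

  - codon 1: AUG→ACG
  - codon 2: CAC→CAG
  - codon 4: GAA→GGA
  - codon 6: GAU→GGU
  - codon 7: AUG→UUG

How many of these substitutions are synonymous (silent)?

Codon 1: AUG (Met) → ACG (Thr) — missense.
Codon 2: CAC (His) → CAG (Gln) — missense.
Codon 4: GAA (Glu) → GGA (Gly) — missense.
Codon 6: GAU (Asp) → GGU (Gly) — missense.
Codon 7: AUG (Met) → UUG (Leu) — missense.
Synonymous: 0 of 5.

0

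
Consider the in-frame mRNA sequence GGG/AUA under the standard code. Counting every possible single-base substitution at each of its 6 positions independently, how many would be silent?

5

Codon 1 (GGG, Gly): 3 synonymous substitutions.
Codon 2 (AUA, Ile): 2 synonymous substitutions.
Total: 3 + 2 = 5.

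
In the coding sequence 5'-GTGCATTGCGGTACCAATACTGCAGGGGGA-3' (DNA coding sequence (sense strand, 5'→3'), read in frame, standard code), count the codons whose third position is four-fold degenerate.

7

Codon 1 GTG (Val): third position 4-fold.
Codon 2 CAT (His): third position 2-fold.
Codon 3 TGC (Cys): third position 2-fold.
Codon 4 GGT (Gly): third position 4-fold.
Codon 5 ACC (Thr): third position 4-fold.
Codon 6 AAT (Asn): third position 2-fold.
Codon 7 ACT (Thr): third position 4-fold.
Codon 8 GCA (Ala): third position 4-fold.
Codon 9 GGG (Gly): third position 4-fold.
Codon 10 GGA (Gly): third position 4-fold.
Four-fold degenerate third positions: 7.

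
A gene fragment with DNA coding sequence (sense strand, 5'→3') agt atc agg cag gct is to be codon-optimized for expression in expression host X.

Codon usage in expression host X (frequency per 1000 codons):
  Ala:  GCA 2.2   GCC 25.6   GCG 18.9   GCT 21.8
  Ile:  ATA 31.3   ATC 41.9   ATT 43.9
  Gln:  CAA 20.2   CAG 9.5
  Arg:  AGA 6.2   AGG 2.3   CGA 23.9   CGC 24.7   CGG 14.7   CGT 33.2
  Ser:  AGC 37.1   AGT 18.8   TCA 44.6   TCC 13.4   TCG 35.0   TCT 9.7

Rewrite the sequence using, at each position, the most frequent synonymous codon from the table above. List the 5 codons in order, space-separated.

Codon 1 (Ser): best is TCA at 44.6.
Codon 2 (Ile): best is ATT at 43.9.
Codon 3 (Arg): best is CGT at 33.2.
Codon 4 (Gln): best is CAA at 20.2.
Codon 5 (Ala): best is GCC at 25.6.

TCA ATT CGT CAA GCC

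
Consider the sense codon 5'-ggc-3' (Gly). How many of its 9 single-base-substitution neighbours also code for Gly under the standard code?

Position 1: none → 0 synonymous.
Position 2: none → 0 synonymous.
Position 3: GGU, GGA, GGG → 3 synonymous.
Total: 0 + 0 + 3 = 3.

3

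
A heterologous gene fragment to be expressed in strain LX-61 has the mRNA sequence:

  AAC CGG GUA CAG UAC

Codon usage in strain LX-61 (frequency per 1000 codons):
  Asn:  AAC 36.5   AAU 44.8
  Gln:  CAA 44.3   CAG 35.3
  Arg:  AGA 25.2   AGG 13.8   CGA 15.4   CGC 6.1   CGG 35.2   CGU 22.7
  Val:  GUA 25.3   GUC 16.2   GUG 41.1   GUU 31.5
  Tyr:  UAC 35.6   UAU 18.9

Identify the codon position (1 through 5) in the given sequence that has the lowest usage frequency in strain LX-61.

Codon 1 AAC (Asn): 36.5 per 1000.
Codon 2 CGG (Arg): 35.2 per 1000.
Codon 3 GUA (Val): 25.3 per 1000.
Codon 4 CAG (Gln): 35.3 per 1000.
Codon 5 UAC (Tyr): 35.6 per 1000.
Lowest frequency is 25.3 at codon 3.

3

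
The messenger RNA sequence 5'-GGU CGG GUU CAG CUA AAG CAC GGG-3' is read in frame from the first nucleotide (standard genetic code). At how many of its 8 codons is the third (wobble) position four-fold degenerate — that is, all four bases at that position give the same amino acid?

5

Codon 1 GGU (Gly): third position 4-fold.
Codon 2 CGG (Arg): third position 4-fold.
Codon 3 GUU (Val): third position 4-fold.
Codon 4 CAG (Gln): third position 2-fold.
Codon 5 CUA (Leu): third position 4-fold.
Codon 6 AAG (Lys): third position 2-fold.
Codon 7 CAC (His): third position 2-fold.
Codon 8 GGG (Gly): third position 4-fold.
Four-fold degenerate third positions: 5.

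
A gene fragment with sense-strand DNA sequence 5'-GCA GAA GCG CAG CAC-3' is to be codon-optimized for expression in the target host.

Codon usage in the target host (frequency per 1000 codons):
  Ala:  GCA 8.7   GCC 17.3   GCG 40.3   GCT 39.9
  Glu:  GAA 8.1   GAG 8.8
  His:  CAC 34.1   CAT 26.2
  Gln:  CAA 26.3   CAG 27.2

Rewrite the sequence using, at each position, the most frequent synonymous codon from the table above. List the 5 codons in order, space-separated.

Codon 1 (Ala): best is GCG at 40.3.
Codon 2 (Glu): best is GAG at 8.8.
Codon 3 (Ala): best is GCG at 40.3.
Codon 4 (Gln): best is CAG at 27.2.
Codon 5 (His): best is CAC at 34.1.

GCG GAG GCG CAG CAC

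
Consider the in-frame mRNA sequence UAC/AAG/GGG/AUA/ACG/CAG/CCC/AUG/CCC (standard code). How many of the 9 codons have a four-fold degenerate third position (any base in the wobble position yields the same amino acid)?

4

Codon 1 UAC (Tyr): third position 2-fold.
Codon 2 AAG (Lys): third position 2-fold.
Codon 3 GGG (Gly): third position 4-fold.
Codon 4 AUA (Ile): third position 3-fold.
Codon 5 ACG (Thr): third position 4-fold.
Codon 6 CAG (Gln): third position 2-fold.
Codon 7 CCC (Pro): third position 4-fold.
Codon 8 AUG (Met): third position 1-fold.
Codon 9 CCC (Pro): third position 4-fold.
Four-fold degenerate third positions: 4.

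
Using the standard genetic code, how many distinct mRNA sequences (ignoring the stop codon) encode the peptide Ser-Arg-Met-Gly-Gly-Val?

Ser: 6 codons.
Arg: 6 codons.
Met: 1 codon.
Gly: 4 codons.
Gly: 4 codons.
Val: 4 codons.
6 × 6 × 1 × 4 × 4 × 4 = 2304.

2304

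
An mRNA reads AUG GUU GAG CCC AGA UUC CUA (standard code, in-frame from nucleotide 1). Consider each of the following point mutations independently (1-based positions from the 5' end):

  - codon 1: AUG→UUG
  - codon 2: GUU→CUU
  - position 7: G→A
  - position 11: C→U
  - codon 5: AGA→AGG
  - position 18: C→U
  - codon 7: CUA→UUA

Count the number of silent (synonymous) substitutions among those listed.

3

Codon 1: AUG (Met) → UUG (Leu) — missense.
Codon 2: GUU (Val) → CUU (Leu) — missense.
Codon 3: GAG (Glu) → AAG (Lys) — missense.
Codon 4: CCC (Pro) → CUC (Leu) — missense.
Codon 5: AGA (Arg) → AGG (Arg) — synonymous.
Codon 6: UUC (Phe) → UUU (Phe) — synonymous.
Codon 7: CUA (Leu) → UUA (Leu) — synonymous.
Synonymous: 3 of 7.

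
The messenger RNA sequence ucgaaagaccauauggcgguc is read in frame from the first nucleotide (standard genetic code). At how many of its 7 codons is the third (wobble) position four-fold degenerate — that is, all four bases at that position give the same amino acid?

Codon 1 UCG (Ser): third position 4-fold.
Codon 2 AAA (Lys): third position 2-fold.
Codon 3 GAC (Asp): third position 2-fold.
Codon 4 CAU (His): third position 2-fold.
Codon 5 AUG (Met): third position 1-fold.
Codon 6 GCG (Ala): third position 4-fold.
Codon 7 GUC (Val): third position 4-fold.
Four-fold degenerate third positions: 3.

3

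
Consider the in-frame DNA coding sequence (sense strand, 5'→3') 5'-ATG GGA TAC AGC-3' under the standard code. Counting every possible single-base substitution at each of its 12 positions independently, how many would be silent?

5

Codon 1 (ATG, Met): 0 synonymous substitutions.
Codon 2 (GGA, Gly): 3 synonymous substitutions.
Codon 3 (TAC, Tyr): 1 synonymous substitution.
Codon 4 (AGC, Ser): 1 synonymous substitution.
Total: 0 + 3 + 1 + 1 = 5.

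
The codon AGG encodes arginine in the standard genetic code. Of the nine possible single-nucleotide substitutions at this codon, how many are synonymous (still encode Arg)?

Position 1: CGG → 1 synonymous.
Position 2: none → 0 synonymous.
Position 3: AGA → 1 synonymous.
Total: 1 + 0 + 1 = 2.

2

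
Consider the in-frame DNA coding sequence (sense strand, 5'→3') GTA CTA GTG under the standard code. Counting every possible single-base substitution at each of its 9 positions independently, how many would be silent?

10

Codon 1 (GTA, Val): 3 synonymous substitutions.
Codon 2 (CTA, Leu): 4 synonymous substitutions.
Codon 3 (GTG, Val): 3 synonymous substitutions.
Total: 3 + 4 + 3 = 10.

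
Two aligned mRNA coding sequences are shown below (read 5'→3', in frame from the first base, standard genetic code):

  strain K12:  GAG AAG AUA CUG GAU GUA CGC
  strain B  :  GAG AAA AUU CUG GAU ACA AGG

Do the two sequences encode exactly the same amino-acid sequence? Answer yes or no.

no

Codon 1: GAG Glu / GAG Glu — identical.
Codon 2: AAG Lys / AAA Lys — synonymous.
Codon 3: AUA Ile / AUU Ile — synonymous.
Codon 4: CUG Leu / CUG Leu — identical.
Codon 5: GAU Asp / GAU Asp — identical.
Codon 6: GUA Val / ACA Thr — nonsynonymous.
Codon 7: CGC Arg / AGG Arg — synonymous.
Nonsynonymous differences: 1 → different protein.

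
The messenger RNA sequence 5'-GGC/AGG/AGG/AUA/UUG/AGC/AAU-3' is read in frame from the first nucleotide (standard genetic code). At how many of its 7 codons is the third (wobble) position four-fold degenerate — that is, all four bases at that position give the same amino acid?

1

Codon 1 GGC (Gly): third position 4-fold.
Codon 2 AGG (Arg): third position 2-fold.
Codon 3 AGG (Arg): third position 2-fold.
Codon 4 AUA (Ile): third position 3-fold.
Codon 5 UUG (Leu): third position 2-fold.
Codon 6 AGC (Ser): third position 2-fold.
Codon 7 AAU (Asn): third position 2-fold.
Four-fold degenerate third positions: 1.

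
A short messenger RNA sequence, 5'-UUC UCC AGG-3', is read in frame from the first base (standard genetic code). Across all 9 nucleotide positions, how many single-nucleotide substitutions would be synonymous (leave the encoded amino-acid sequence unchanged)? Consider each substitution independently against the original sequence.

Codon 1 (UUC, Phe): 1 synonymous substitution.
Codon 2 (UCC, Ser): 3 synonymous substitutions.
Codon 3 (AGG, Arg): 2 synonymous substitutions.
Total: 1 + 3 + 2 = 6.

6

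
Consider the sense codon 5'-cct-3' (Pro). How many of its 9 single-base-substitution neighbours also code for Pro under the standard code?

Position 1: none → 0 synonymous.
Position 2: none → 0 synonymous.
Position 3: CCC, CCA, CCG → 3 synonymous.
Total: 0 + 0 + 3 = 3.

3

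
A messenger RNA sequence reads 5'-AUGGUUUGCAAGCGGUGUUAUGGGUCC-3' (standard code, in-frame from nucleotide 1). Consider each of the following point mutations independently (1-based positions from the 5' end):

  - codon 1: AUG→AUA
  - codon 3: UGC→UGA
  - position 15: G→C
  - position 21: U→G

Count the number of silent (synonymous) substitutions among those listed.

1

Codon 1: AUG (Met) → AUA (Ile) — missense.
Codon 3: UGC (Cys) → UGA (Stop) — nonsense.
Codon 5: CGG (Arg) → CGC (Arg) — synonymous.
Codon 7: UAU (Tyr) → UAG (Stop) — nonsense.
Synonymous: 1 of 4.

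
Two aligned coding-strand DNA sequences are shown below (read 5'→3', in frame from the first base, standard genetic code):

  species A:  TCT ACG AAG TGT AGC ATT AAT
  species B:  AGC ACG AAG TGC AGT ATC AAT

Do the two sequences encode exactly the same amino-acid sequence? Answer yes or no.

Codon 1: TCT Ser / AGC Ser — synonymous.
Codon 2: ACG Thr / ACG Thr — identical.
Codon 3: AAG Lys / AAG Lys — identical.
Codon 4: TGT Cys / TGC Cys — synonymous.
Codon 5: AGC Ser / AGT Ser — synonymous.
Codon 6: ATT Ile / ATC Ile — synonymous.
Codon 7: AAT Asn / AAT Asn — identical.
Nonsynonymous differences: 0 → same protein.

yes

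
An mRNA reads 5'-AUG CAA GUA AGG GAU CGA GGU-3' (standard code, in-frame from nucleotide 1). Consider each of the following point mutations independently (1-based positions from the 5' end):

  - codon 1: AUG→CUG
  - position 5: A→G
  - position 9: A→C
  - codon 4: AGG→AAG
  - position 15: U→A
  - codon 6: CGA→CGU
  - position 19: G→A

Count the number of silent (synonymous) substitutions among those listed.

2

Codon 1: AUG (Met) → CUG (Leu) — missense.
Codon 2: CAA (Gln) → CGA (Arg) — missense.
Codon 3: GUA (Val) → GUC (Val) — synonymous.
Codon 4: AGG (Arg) → AAG (Lys) — missense.
Codon 5: GAU (Asp) → GAA (Glu) — missense.
Codon 6: CGA (Arg) → CGU (Arg) — synonymous.
Codon 7: GGU (Gly) → AGU (Ser) — missense.
Synonymous: 2 of 7.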